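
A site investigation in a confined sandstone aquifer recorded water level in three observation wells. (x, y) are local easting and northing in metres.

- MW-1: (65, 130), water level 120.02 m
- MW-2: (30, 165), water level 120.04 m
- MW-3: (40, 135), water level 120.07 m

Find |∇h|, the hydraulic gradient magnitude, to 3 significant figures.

Taking MW-1 as reference: MW-2−MW-1 = (-35, 35, +0.02); MW-3−MW-1 = (-25, 5, +0.05).
Solve a·Δx + b·Δy = Δh: det = (-35)·5 − (-25)·35 = 700.
∂h/∂x = [(+0.02)·5 − (+0.05)·35] / 700 = -0.002357
∂h/∂y = [(-35)·(+0.05) − (-25)·(+0.02)] / 700 = -0.001786
|∇h| = √(-0.002357² + -0.001786²) = 0.002957

0.00296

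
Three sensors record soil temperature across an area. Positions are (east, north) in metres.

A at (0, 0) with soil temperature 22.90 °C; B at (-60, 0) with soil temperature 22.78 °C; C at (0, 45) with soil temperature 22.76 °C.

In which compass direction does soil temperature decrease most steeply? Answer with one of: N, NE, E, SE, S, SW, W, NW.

∂T/∂x = (22.78 − 22.90) / (-60 − 0) = +0.002000
∂T/∂y = (22.76 − 22.90) / (45 − 0) = -0.003111
Steepest decrease is along −∇f = (-0.002000 E, +0.003111 N) → northwest.

NW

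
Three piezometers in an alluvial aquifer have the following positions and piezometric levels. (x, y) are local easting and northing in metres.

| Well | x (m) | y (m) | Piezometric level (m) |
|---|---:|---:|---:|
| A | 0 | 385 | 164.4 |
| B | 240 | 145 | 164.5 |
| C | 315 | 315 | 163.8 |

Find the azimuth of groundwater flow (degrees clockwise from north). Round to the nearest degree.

041°

Taking A as reference: B−A = (240, -240, +0.1); C−A = (315, -70, -0.6).
Solve a·Δx + b·Δy = Δh: det = 240·(-70) − 315·(-240) = 58800.
∂h/∂x = [(+0.1)·(-70) − (-0.6)·(-240)] / 58800 = -0.002568
∂h/∂y = [240·(-0.6) − 315·(+0.1)] / 58800 = -0.002985
Flow direction (−∇h) has components (+0.002568 E, +0.002985 N).
Azimuth = atan2(E, N) = atan2(+0.002568, +0.002985) = 40.7° ≈ 041°.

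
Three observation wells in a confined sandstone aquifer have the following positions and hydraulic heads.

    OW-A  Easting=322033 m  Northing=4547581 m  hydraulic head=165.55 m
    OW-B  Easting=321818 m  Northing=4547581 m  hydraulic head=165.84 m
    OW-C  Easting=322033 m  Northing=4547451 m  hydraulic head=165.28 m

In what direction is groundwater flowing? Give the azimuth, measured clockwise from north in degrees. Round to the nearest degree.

147°

∂h/∂x = (165.84 − 165.55) / (321818 − 322033) = -0.001349
∂h/∂y = (165.28 − 165.55) / (4547451 − 4547581) = +0.002077
Flow direction (−∇h) has components (+0.001349 E, -0.002077 N).
Azimuth = atan2(E, N) = atan2(+0.001349, -0.002077) = 147.0° ≈ 147°.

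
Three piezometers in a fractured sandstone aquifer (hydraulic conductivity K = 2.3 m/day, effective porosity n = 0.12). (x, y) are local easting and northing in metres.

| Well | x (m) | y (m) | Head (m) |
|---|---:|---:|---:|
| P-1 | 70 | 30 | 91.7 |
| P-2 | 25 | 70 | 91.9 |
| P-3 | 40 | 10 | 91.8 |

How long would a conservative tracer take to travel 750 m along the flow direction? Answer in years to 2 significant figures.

Three-point gradient (reference P-1): Δ to P-2 = (-45, 40, +0.2), Δ to P-3 = (-30, -20, +0.1).
∂h/∂x = -0.003810, ∂h/∂y = +0.0007143 (det = 2100).
|∇h| = √(-0.003810² + 0.0007143²) = 0.003876
Seepage velocity v = K·i/n = 2.3 × 0.003876 / 0.12 = 0.07429 m/day.
t = 750 / 0.07429 = 1.01e+04 days = 27.7 years.

28 years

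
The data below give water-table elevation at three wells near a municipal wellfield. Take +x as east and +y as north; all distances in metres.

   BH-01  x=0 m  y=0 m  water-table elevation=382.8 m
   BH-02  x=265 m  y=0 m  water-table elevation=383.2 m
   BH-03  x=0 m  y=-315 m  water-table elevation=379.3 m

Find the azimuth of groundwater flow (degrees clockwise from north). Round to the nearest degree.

188°

∂h/∂x = (383.2 − 382.8) / (265 − 0) = +0.001509
∂h/∂y = (379.3 − 382.8) / (-315 − 0) = +0.01111
Flow direction (−∇h) has components (-0.001509 E, -0.01111 N).
Azimuth = atan2(E, N) = atan2(-0.001509, -0.01111) = 187.7° ≈ 188°.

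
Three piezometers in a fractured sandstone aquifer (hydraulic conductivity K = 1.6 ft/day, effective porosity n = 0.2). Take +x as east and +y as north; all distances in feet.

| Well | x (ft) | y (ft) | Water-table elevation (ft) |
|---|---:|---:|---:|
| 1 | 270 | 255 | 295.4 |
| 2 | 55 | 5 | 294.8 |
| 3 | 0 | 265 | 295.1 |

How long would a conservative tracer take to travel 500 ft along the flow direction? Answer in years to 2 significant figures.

94 years

Taking 1 as reference: 2−1 = (-215, -250, -0.6); 3−1 = (-270, 10, -0.3).
Determinant of the coordinate differences = (-215)·10 − (-270)·(-250) = -69650.
∂h/∂x = [(-0.6)·10 − (-0.3)·(-250)] / -69650 = +0.001163
∂h/∂y = [(-215)·(-0.3) − (-270)·(-0.6)] / -69650 = +0.001400
|∇h| = √(0.001163² + 0.001400²) = 0.00182
Seepage velocity v = K·i/n = 1.6 × 0.00182 / 0.2 = 0.01456 ft/day.
t = 500 / 0.01456 = 3.434e+04 days = 94 years.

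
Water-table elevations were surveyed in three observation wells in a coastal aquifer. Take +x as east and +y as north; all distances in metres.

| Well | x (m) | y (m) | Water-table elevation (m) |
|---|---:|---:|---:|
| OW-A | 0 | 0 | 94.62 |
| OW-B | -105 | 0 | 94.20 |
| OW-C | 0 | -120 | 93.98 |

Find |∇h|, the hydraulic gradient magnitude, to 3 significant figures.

∂h/∂x = (94.20 − 94.62) / (-105 − 0) = +0.004000
∂h/∂y = (93.98 − 94.62) / (-120 − 0) = +0.005333
|∇h| = √(0.004000² + 0.005333²) = 0.006666

0.00667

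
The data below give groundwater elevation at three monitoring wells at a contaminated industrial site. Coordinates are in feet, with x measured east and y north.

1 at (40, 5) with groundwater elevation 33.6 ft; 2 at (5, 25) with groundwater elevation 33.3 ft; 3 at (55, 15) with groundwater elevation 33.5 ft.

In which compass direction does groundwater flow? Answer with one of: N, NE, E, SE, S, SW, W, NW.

Taking 1 as reference: 2−1 = (-35, 20, -0.3); 3−1 = (15, 10, -0.1).
Determinant of the coordinate differences = (-35)·10 − 15·20 = -650.
∂h/∂x = [(-0.3)·10 − (-0.1)·20] / -650 = +0.001538
∂h/∂y = [(-35)·(-0.1) − 15·(-0.3)] / -650 = -0.01231
Flow = −∇h = (-0.001538 east, +0.01231 north), which points north.

N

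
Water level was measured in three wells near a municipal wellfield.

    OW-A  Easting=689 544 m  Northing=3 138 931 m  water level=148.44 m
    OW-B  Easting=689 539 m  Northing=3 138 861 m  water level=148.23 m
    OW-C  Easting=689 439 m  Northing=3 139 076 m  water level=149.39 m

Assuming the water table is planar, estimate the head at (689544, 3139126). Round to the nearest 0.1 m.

149.1 m

Three-point gradient (reference OW-A): Δ to OW-B = (-5, -70, -0.21), Δ to OW-C = (-105, 145, +0.95).
∂h/∂x = -0.004464, ∂h/∂y = +0.003319 (det = -8075).
h(689544, 3139126) = 148.44 + (-0.004464)·(0) + (+0.003319)·(195) = 148.44 -0.000 +0.647 = 149.087 m.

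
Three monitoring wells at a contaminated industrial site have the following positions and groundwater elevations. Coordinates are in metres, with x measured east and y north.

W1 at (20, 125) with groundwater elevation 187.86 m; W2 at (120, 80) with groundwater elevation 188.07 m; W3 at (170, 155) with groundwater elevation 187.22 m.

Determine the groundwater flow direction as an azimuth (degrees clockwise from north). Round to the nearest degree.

013°

Differences from W1: to W2 (Δx, Δy, Δh) = (100, -45, +0.21); to W3 = (150, 30, -0.64).
Solve a·Δx + b·Δy = Δh: det = 100·30 − 150·(-45) = 9750.
∂h/∂x = [(+0.21)·30 − (-0.64)·(-45)] / 9750 = -0.002308
∂h/∂y = [100·(-0.64) − 150·(+0.21)] / 9750 = -0.009795
Flow direction (−∇h) has components (+0.002308 E, +0.009795 N).
Azimuth = atan2(E, N) = atan2(+0.002308, +0.009795) = 13.3° ≈ 013°.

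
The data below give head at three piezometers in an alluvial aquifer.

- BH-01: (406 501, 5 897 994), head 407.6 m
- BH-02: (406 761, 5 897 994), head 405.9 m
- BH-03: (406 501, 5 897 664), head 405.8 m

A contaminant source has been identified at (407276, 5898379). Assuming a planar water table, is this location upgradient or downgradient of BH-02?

downgradient

∂h/∂x = (405.9 − 407.6) / (406761 − 406501) = -0.006538
∂h/∂y = (405.8 − 407.6) / (5897664 − 5897994) = +0.005455
Head at (407276, 5898379) = 407.6 + (-0.006538)·(775) + (+0.005455)·(385) = 404.63 m.
That is lower than the 405.9 m at BH-02, so the point is downgradient.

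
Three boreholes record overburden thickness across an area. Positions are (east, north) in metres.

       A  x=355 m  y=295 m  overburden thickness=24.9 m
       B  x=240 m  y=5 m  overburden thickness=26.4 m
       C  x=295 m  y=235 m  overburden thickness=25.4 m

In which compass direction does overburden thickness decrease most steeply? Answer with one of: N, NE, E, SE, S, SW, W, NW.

NE

With d = a·x + b·y + c and A as origin, the differences give:
  (-115)·a + (-290)·b = +1.5
  (-60)·a + (-60)·b = +0.5
Eliminate b (×(-60) and ×(-290), subtract): -10500·a = 55.00 → a = ∂d/∂x = -0.005238
Back-substitute: b = ∂d/∂y = -0.003095.
Steepest decrease is along −∇f = (+0.005238 E, +0.003095 N) → northeast.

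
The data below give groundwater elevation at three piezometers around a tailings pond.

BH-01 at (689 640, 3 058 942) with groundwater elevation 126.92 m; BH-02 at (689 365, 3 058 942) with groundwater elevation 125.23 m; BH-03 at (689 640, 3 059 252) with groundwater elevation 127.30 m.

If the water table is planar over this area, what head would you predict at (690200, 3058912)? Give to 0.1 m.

∂h/∂x = (125.23 − 126.92) / (689365 − 689640) = +0.006145
∂h/∂y = (127.30 − 126.92) / (3059252 − 3058942) = +0.001226
h(690200, 3058912) = 126.92 + (+0.006145)·(560) + (+0.001226)·(-30) = 126.92 +3.441 -0.037 = 130.325 m.

130.3 m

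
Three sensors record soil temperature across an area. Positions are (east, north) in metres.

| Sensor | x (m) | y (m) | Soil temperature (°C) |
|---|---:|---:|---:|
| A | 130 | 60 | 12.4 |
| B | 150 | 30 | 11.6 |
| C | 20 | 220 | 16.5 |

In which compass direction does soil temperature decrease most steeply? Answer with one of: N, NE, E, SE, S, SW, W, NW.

With T = a·x + b·y + c and A as origin, the differences give:
  20·a + (-30)·b = -0.8
  (-110)·a + 160·b = +4.1
Eliminate b (×160 and ×(-30), subtract): -100·a = -5.00 → a = ∂T/∂x = +0.05000
Back-substitute: b = ∂T/∂y = +0.06000.
Steepest decrease is along −∇f = (-0.05000 E, -0.06000 N) → southwest.

SW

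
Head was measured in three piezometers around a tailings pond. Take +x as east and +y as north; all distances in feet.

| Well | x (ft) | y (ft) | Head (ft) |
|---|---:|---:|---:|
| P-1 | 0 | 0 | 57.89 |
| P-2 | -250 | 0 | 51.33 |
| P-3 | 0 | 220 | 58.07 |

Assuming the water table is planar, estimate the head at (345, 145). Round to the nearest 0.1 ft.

67.1 ft

∂h/∂x = (51.33 − 57.89) / (-250 − 0) = +0.02624
∂h/∂y = (58.07 − 57.89) / (220 − 0) = +0.0008182
h(345, 145) = 57.89 + (+0.02624)·(345) + (+0.0008182)·(145) = 57.89 +9.053 +0.119 = 67.061 ft.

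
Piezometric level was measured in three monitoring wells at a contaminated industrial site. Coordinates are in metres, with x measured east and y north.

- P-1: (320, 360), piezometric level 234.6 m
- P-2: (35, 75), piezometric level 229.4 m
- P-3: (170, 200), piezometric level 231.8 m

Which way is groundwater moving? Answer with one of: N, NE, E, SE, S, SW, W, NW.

SW

Taking P-1 as reference: P-2−P-1 = (-285, -285, -5.2); P-3−P-1 = (-150, -160, -2.8).
Solve a·Δx + b·Δy = Δh: det = (-285)·(-160) − (-150)·(-285) = 2850.
∂h/∂x = [(-5.2)·(-160) − (-2.8)·(-285)] / 2850 = +0.01193
∂h/∂y = [(-285)·(-2.8) − (-150)·(-5.2)] / 2850 = +0.006316
Flow = −∇h = (-0.01193 east, -0.006316 north), which points southwest.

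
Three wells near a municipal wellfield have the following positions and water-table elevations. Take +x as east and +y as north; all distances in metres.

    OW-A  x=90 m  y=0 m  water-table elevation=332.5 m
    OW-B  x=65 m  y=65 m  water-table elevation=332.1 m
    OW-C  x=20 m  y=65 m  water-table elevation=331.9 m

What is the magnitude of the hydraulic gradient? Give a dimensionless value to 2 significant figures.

0.0063

With h = a·x + b·y + c and OW-A as origin, the differences give:
  (-25)·a + 65·b = -0.4
  (-70)·a + 65·b = -0.6
Eliminate b (×65 and ×65, subtract): 2925·a = 13.00 → a = ∂h/∂x = +0.004444
Back-substitute: b = ∂h/∂y = -0.004444.
|∇h| = √(0.004444² + -0.004444²) = 0.006285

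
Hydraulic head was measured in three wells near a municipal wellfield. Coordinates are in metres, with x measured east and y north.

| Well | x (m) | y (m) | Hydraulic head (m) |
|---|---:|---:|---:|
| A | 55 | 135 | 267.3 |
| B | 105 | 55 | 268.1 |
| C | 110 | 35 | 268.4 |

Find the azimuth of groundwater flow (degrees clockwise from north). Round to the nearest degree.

036°

Differences from A: to B (Δx, Δy, Δh) = (50, -80, +0.8); to C = (55, -100, +1.1).
Determinant of the coordinate differences = 50·(-100) − 55·(-80) = -600.
∂h/∂x = [(+0.8)·(-100) − (+1.1)·(-80)] / -600 = -0.01333
∂h/∂y = [50·(+1.1) − 55·(+0.8)] / -600 = -0.01833
Flow direction (−∇h) has components (+0.01333 E, +0.01833 N).
Azimuth = atan2(E, N) = atan2(+0.01333, +0.01833) = 36.0° ≈ 036°.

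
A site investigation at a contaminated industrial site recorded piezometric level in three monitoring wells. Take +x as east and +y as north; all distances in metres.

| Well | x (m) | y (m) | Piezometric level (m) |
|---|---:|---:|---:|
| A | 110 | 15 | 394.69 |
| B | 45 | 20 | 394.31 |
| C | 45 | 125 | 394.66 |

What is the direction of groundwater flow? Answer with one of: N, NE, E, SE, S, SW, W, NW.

SW

Differences from A: to B (Δx, Δy, Δh) = (-65, 5, -0.38); to C = (-65, 110, -0.03).
Determinant of the coordinate differences = (-65)·110 − (-65)·5 = -6825.
∂h/∂x = [(-0.38)·110 − (-0.03)·5] / -6825 = +0.006103
∂h/∂y = [(-65)·(-0.03) − (-65)·(-0.38)] / -6825 = +0.003333
Flow = −∇h = (-0.006103 east, -0.003333 north), which points southwest.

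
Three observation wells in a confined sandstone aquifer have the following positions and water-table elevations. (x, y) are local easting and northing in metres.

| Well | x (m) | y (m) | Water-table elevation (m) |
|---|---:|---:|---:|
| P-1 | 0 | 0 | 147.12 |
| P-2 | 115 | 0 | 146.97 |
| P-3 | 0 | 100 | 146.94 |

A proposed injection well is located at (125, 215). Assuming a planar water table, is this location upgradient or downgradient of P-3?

downgradient

∂h/∂x = (146.97 − 147.12) / (115 − 0) = -0.001304
∂h/∂y = (146.94 − 147.12) / (100 − 0) = -0.001800
Head at (125, 215) = 147.12 + (-0.001304)·(125) + (-0.001800)·(215) = 146.57 m.
That is lower than the 146.94 m at P-3, so the point is downgradient.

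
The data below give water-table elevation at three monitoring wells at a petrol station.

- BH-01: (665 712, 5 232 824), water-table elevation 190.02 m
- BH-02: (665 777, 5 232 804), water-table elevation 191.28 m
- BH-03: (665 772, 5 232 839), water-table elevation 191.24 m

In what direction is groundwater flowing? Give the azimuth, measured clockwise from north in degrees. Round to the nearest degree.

265°

Differences from BH-01: to BH-02 (Δx, Δy, Δh) = (65, -20, +1.26); to BH-03 = (60, 15, +1.22).
Determinant of the coordinate differences = 65·15 − 60·(-20) = 2175.
∂h/∂x = [(+1.26)·15 − (+1.22)·(-20)] / 2175 = +0.01991
∂h/∂y = [65·(+1.22) − 60·(+1.26)] / 2175 = +0.001701
Flow direction (−∇h) has components (-0.01991 E, -0.001701 N).
Azimuth = atan2(E, N) = atan2(-0.01991, -0.001701) = 265.1° ≈ 265°.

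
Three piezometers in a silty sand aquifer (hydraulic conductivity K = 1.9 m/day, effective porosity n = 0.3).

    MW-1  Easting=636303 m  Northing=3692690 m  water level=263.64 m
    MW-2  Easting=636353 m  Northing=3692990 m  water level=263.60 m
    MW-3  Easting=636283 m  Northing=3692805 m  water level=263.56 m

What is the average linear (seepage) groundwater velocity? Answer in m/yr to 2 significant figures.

3.9 m/yr

Differences from MW-1: to MW-2 (Δx, Δy, Δh) = (50, 300, -0.04); to MW-3 = (-20, 115, -0.08).
Determinant of the coordinate differences = 50·115 − (-20)·300 = 11750.
∂h/∂x = [(-0.04)·115 − (-0.08)·300] / 11750 = +0.001651
∂h/∂y = [50·(-0.08) − (-20)·(-0.04)] / 11750 = -0.0004085
|∇h| = √(0.001651² + -0.0004085²) = 0.001701
Seepage velocity v = K·i/n = 1.9 × 0.001701 / 0.3 = 0.01077 m/day = 3.934 m/yr.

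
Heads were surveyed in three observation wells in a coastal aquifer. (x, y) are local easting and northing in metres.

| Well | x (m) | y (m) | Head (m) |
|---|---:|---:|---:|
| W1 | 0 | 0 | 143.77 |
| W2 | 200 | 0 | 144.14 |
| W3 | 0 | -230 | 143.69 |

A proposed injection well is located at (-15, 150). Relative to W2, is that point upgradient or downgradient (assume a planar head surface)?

downgradient

∂h/∂x = (144.14 − 143.77) / (200 − 0) = +0.001850
∂h/∂y = (143.69 − 143.77) / (-230 − 0) = +0.0003478
Head at (-15, 150) = 143.77 + (+0.001850)·(-15) + (+0.0003478)·(150) = 143.79 m.
That is lower than the 144.14 m at W2, so the point is downgradient.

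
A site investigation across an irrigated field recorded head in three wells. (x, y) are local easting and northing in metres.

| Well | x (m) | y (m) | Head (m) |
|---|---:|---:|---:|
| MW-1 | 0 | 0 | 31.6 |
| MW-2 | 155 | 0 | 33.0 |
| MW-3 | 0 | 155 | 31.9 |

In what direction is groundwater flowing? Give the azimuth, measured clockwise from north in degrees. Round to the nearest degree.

258°

∂h/∂x = (33.0 − 31.6) / (155 − 0) = +0.009032
∂h/∂y = (31.9 − 31.6) / (155 − 0) = +0.001935
Flow direction (−∇h) has components (-0.009032 E, -0.001935 N).
Azimuth = atan2(E, N) = atan2(-0.009032, -0.001935) = 257.9° ≈ 258°.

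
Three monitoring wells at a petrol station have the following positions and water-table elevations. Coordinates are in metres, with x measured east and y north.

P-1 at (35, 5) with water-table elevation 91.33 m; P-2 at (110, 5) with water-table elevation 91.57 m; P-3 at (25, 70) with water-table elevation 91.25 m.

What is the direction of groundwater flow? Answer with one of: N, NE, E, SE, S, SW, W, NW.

With h = a·x + b·y + c and P-1 as origin, the differences give:
  75·a + 0·b = +0.24
  (-10)·a + 65·b = -0.08
Eliminate b (×65 and ×0, subtract): 4875·a = 15.600 → a = ∂h/∂x = +0.003200
Back-substitute: b = ∂h/∂y = -0.0007385.
Flow = −∇h = (-0.003200 east, +0.0007385 north), which points west.

W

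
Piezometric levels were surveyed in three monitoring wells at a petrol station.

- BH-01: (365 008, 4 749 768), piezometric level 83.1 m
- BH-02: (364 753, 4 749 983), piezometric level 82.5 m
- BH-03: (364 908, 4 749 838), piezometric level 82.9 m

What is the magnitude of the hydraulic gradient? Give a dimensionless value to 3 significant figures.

0.00248

Differences from BH-01: to BH-02 (Δx, Δy, Δh) = (-255, 215, -0.6); to BH-03 = (-100, 70, -0.2).
Determinant of the coordinate differences = (-255)·70 − (-100)·215 = 3650.
∂h/∂x = [(-0.6)·70 − (-0.2)·215] / 3650 = +0.0002740
∂h/∂y = [(-255)·(-0.2) − (-100)·(-0.6)] / 3650 = -0.002466
|∇h| = √(0.0002740² + -0.002466²) = 0.002481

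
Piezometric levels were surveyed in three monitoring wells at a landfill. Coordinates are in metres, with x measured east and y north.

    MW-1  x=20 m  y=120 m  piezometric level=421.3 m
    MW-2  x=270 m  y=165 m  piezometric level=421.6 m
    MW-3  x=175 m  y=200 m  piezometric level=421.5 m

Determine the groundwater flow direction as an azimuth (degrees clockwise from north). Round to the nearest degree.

Taking MW-1 as reference: MW-2−MW-1 = (250, 45, +0.3); MW-3−MW-1 = (155, 80, +0.2).
Determinant of the coordinate differences = 250·80 − 155·45 = 13025.
∂h/∂x = [(+0.3)·80 − (+0.2)·45] / 13025 = +0.001152
∂h/∂y = [250·(+0.2) − 155·(+0.3)] / 13025 = +0.0002687
Flow direction (−∇h) has components (-0.001152 E, -0.0002687 N).
Azimuth = atan2(E, N) = atan2(-0.001152, -0.0002687) = 256.9° ≈ 257°.

257°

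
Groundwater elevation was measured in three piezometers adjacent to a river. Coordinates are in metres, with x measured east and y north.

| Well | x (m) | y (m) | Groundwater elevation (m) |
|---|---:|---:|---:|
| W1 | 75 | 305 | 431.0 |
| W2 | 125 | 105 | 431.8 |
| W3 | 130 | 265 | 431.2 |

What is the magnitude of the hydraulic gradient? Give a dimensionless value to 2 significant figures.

0.0039

With h = a·x + b·y + c and W1 as origin, the differences give:
  50·a + (-200)·b = +0.8
  55·a + (-40)·b = +0.2
Eliminate b (×(-40) and ×(-200), subtract): 9000·a = 8.00 → a = ∂h/∂x = +0.0008889
Back-substitute: b = ∂h/∂y = -0.003778.
|∇h| = √(0.0008889² + -0.003778²) = 0.003881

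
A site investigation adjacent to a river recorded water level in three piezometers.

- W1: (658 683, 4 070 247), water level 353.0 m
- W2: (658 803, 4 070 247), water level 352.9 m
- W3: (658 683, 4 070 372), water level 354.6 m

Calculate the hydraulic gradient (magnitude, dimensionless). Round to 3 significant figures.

0.0128

∂h/∂x = (352.9 − 353.0) / (658803 − 658683) = -0.0008333
∂h/∂y = (354.6 − 353.0) / (4070372 − 4070247) = +0.01280
|∇h| = √(-0.0008333² + 0.01280²) = 0.01283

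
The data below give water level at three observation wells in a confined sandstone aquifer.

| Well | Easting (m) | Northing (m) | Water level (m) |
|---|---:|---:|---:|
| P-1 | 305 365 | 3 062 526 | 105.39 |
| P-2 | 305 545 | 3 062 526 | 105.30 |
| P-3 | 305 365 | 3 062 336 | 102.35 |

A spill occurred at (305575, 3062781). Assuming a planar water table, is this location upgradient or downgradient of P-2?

upgradient

∂h/∂x = (105.30 − 105.39) / (305545 − 305365) = -0.0005000
∂h/∂y = (102.35 − 105.39) / (3062336 − 3062526) = +0.01600
Head at (305575, 3062781) = 105.39 + (-0.0005000)·(210) + (+0.01600)·(255) = 109.37 m.
That is higher than the 105.30 m at P-2, so the point is upgradient.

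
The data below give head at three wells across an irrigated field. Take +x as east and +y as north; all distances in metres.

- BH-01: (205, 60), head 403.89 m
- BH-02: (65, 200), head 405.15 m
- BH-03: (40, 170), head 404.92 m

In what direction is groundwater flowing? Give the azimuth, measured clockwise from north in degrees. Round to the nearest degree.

175°

With h = a·x + b·y + c and BH-01 as origin, the differences give:
  (-140)·a + 140·b = +1.26
  (-165)·a + 110·b = +1.03
Eliminate b (×110 and ×140, subtract): 7700·a = -5.600 → a = ∂h/∂x = -0.0007273
Back-substitute: b = ∂h/∂y = +0.008273.
Flow direction (−∇h) has components (+0.0007273 E, -0.008273 N).
Azimuth = atan2(E, N) = atan2(+0.0007273, -0.008273) = 175.0° ≈ 175°.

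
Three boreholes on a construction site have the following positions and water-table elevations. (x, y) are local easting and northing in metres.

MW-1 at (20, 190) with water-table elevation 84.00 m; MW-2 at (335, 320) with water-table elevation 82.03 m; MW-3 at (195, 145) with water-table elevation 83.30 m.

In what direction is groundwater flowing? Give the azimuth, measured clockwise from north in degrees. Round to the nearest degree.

055°

Three-point gradient (reference MW-1): Δ to MW-2 = (315, 130, -1.97), Δ to MW-3 = (175, -45, -0.70).
∂h/∂x = -0.004865, ∂h/∂y = -0.003365 (det = -36925).
Flow direction (−∇h) has components (+0.004865 E, +0.003365 N).
Azimuth = atan2(E, N) = atan2(+0.004865, +0.003365) = 55.3° ≈ 055°.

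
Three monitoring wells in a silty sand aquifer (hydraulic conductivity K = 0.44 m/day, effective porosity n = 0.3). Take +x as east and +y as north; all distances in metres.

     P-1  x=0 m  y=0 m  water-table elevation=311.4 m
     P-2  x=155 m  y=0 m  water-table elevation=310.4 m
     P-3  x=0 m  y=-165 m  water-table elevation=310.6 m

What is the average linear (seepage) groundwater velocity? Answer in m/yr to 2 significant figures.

∂h/∂x = (310.4 − 311.4) / (155 − 0) = -0.006452
∂h/∂y = (310.6 − 311.4) / (-165 − 0) = +0.004848
|∇h| = √(-0.006452² + 0.004848²) = 0.00807
Seepage velocity v = K·i/n = 0.44 × 0.00807 / 0.3 = 0.01184 m/day = 4.325 m/yr.

4.3 m/yr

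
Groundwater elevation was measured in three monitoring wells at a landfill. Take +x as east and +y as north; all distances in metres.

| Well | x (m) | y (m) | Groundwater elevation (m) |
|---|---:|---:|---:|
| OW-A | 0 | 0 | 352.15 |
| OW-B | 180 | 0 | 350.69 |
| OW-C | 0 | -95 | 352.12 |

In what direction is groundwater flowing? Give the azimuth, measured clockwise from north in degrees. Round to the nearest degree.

092°

∂h/∂x = (350.69 − 352.15) / (180 − 0) = -0.008111
∂h/∂y = (352.12 − 352.15) / (-95 − 0) = +0.0003158
Flow direction (−∇h) has components (+0.008111 E, -0.0003158 N).
Azimuth = atan2(E, N) = atan2(+0.008111, -0.0003158) = 92.2° ≈ 092°.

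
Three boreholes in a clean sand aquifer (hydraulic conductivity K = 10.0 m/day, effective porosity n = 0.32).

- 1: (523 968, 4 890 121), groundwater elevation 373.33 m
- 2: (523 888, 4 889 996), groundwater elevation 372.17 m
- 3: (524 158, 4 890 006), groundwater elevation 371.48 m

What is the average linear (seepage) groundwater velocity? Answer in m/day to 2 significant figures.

Three-point gradient (reference 1): Δ to 2 = (-80, -125, -1.16), Δ to 3 = (190, -115, -1.85).
∂h/∂x = -0.002970, ∂h/∂y = +0.01118 (det = 32950).
|∇h| = √(-0.002970² + 0.01118²) = 0.01157
Seepage velocity v = K·i/n = 10.0 × 0.01157 / 0.32 = 0.3616 m/day.

0.36 m/day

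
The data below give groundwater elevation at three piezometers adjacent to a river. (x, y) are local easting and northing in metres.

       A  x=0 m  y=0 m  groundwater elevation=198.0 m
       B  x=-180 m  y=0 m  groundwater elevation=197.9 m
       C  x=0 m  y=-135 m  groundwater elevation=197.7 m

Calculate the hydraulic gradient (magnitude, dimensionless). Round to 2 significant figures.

0.0023

∂h/∂x = (197.9 − 198.0) / (-180 − 0) = +0.0005556
∂h/∂y = (197.7 − 198.0) / (-135 − 0) = +0.002222
|∇h| = √(0.0005556² + 0.002222²) = 0.00229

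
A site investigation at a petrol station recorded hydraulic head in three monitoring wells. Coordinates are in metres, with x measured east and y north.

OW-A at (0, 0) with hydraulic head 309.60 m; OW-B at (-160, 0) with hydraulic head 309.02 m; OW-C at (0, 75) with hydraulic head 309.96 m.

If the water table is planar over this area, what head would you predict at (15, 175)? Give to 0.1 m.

310.5 m

∂h/∂x = (309.02 − 309.60) / (-160 − 0) = +0.003625
∂h/∂y = (309.96 − 309.60) / (75 − 0) = +0.004800
h(15, 175) = 309.60 + (+0.003625)·(15) + (+0.004800)·(175) = 309.60 +0.054 +0.840 = 310.494 m.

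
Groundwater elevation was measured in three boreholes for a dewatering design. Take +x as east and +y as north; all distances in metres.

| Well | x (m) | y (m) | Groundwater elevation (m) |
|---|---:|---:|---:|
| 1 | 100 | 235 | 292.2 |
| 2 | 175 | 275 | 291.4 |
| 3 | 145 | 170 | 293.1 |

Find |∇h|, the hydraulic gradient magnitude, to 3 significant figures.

Differences from 1: to 2 (Δx, Δy, Δh) = (75, 40, -0.8); to 3 = (45, -65, +0.9).
Determinant of the coordinate differences = 75·(-65) − 45·40 = -6675.
∂h/∂x = [(-0.8)·(-65) − (+0.9)·40] / -6675 = -0.002397
∂h/∂y = [75·(+0.9) − 45·(-0.8)] / -6675 = -0.01551
|∇h| = √(-0.002397² + -0.01551²) = 0.01569

0.0157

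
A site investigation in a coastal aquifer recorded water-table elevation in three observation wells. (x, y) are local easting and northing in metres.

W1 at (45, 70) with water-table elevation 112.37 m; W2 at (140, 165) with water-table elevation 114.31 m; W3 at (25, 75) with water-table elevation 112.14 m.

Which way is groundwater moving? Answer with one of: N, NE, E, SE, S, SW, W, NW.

SW

Three-point gradient (reference W1): Δ to W2 = (95, 95, +1.94), Δ to W3 = (-20, 5, -0.23).
∂h/∂x = +0.01328, ∂h/∂y = +0.007137 (det = 2375).
Flow = −∇h = (-0.01328 east, -0.007137 north), which points southwest.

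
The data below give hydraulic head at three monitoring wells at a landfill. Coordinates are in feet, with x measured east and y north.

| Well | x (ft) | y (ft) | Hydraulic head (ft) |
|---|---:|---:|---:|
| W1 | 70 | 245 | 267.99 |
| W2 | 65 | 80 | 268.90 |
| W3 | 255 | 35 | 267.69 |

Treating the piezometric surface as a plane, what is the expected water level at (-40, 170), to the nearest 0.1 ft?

269.2 ft

Differences from W1: to W2 (Δx, Δy, Δh) = (-5, -165, +0.91); to W3 = (185, -210, -0.30).
Determinant of the coordinate differences = (-5)·(-210) − 185·(-165) = 31575.
∂h/∂x = [(+0.91)·(-210) − (-0.30)·(-165)] / 31575 = -0.007620
∂h/∂y = [(-5)·(-0.30) − 185·(+0.91)] / 31575 = -0.005284
h(-40, 170) = 267.99 + (-0.007620)·(-110) + (-0.005284)·(-75) = 267.99 +0.838 +0.396 = 269.225 ft.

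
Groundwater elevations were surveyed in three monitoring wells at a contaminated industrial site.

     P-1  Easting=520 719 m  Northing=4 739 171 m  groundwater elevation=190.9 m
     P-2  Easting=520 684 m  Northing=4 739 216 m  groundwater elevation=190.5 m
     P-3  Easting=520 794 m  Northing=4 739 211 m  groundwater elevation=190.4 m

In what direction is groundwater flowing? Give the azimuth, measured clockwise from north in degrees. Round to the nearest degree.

Taking P-1 as reference: P-2−P-1 = (-35, 45, -0.4); P-3−P-1 = (75, 40, -0.5).
Solve a·Δx + b·Δy = Δh: det = (-35)·40 − 75·45 = -4775.
∂h/∂x = [(-0.4)·40 − (-0.5)·45] / -4775 = -0.001361
∂h/∂y = [(-35)·(-0.5) − 75·(-0.4)] / -4775 = -0.009948
Flow direction (−∇h) has components (+0.001361 E, +0.009948 N).
Azimuth = atan2(E, N) = atan2(+0.001361, +0.009948) = 7.8° ≈ 008°.

008°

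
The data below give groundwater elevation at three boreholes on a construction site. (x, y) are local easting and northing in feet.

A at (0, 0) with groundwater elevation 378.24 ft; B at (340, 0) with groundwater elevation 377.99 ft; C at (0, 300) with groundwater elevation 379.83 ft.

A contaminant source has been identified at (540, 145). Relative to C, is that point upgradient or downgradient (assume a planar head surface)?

∂h/∂x = (377.99 − 378.24) / (340 − 0) = -0.0007353
∂h/∂y = (379.83 − 378.24) / (300 − 0) = +0.005300
Head at (540, 145) = 378.24 + (-0.0007353)·(540) + (+0.005300)·(145) = 378.61 ft.
That is lower than the 379.83 ft at C, so the point is downgradient.

downgradient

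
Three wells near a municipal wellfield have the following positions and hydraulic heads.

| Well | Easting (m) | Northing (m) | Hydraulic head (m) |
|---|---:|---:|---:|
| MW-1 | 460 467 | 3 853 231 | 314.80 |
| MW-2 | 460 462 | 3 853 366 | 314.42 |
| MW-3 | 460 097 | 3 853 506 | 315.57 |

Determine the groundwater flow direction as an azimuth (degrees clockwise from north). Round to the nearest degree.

Differences from MW-1: to MW-2 (Δx, Δy, Δh) = (-5, 135, -0.38); to MW-3 = (-370, 275, +0.77).
Determinant of the coordinate differences = (-5)·275 − (-370)·135 = 48575.
∂h/∂x = [(-0.38)·275 − (+0.77)·135] / 48575 = -0.004291
∂h/∂y = [(-5)·(+0.77) − (-370)·(-0.38)] / 48575 = -0.002974
Flow direction (−∇h) has components (+0.004291 E, +0.002974 N).
Azimuth = atan2(E, N) = atan2(+0.004291, +0.002974) = 55.3° ≈ 055°.

055°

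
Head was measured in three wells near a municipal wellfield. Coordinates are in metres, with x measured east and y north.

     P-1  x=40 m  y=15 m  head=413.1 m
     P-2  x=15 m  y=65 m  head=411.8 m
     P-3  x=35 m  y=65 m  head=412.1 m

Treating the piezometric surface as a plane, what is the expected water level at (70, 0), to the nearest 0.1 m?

With h = a·x + b·y + c and P-1 as origin, the differences give:
  (-25)·a + 50·b = -1.3
  (-5)·a + 50·b = -1.0
Eliminate b (×50 and ×50, subtract): -1000·a = -15.00 → a = ∂h/∂x = +0.01500
Back-substitute: b = ∂h/∂y = -0.01850.
h(70, 0) = 413.1 + (+0.01500)·(30) + (-0.01850)·(-15) = 413.1 +0.450 +0.277 = 413.827 m.

413.8 m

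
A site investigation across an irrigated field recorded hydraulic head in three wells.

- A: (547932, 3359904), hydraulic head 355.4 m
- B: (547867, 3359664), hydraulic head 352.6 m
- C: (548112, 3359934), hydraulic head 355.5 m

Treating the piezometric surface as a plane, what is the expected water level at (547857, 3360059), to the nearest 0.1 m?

With h = a·x + b·y + c and A as origin, the differences give:
  (-65)·a + (-240)·b = -2.8
  180·a + 30·b = +0.1
Eliminate b (×30 and ×(-240), subtract): 41250·a = -60.00 → a = ∂h/∂x = -0.001455
Back-substitute: b = ∂h/∂y = +0.01206.
h(547857, 3360059) = 355.4 + (-0.001455)·(-75) + (+0.01206)·(155) = 355.4 +0.109 +1.869 = 357.378 m.

357.4 m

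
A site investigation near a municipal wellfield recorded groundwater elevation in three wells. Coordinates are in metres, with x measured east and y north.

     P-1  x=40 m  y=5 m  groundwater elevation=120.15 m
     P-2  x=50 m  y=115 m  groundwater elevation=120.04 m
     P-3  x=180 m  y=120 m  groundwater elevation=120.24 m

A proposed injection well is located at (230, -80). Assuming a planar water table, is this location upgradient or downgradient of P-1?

With h = a·x + b·y + c and P-1 as origin, the differences give:
  10·a + 110·b = -0.11
  140·a + 115·b = +0.09
Eliminate b (×115 and ×110, subtract): -14250·a = -22.550 → a = ∂h/∂x = +0.001582
Back-substitute: b = ∂h/∂y = -0.001144.
Head at (230, -80) = 120.15 + (+0.001582)·(190) + (-0.001144)·(-85) = 120.55 m.
That is higher than the 120.15 m at P-1, so the point is upgradient.

upgradient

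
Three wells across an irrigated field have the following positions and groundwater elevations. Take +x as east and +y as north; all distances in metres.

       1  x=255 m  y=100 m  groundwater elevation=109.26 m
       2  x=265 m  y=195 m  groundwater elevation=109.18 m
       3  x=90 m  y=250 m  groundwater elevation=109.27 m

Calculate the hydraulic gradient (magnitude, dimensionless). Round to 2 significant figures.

0.0011

Three-point gradient (reference 1): Δ to 2 = (10, 95, -0.08), Δ to 3 = (-165, 150, +0.01).
∂h/∂x = -0.0007540, ∂h/∂y = -0.0007627 (det = 17175).
|∇h| = √(-0.0007540² + -0.0007627²) = 0.001072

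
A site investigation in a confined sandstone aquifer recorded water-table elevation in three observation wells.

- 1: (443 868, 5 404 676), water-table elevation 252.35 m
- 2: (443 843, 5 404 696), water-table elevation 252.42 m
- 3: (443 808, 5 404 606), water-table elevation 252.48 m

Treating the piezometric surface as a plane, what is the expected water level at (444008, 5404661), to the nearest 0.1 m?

252.0 m

Taking 1 as reference: 2−1 = (-25, 20, +0.07); 3−1 = (-60, -70, +0.13).
Determinant of the coordinate differences = (-25)·(-70) − (-60)·20 = 2950.
∂h/∂x = [(+0.07)·(-70) − (+0.13)·20] / 2950 = -0.002542
∂h/∂y = [(-25)·(+0.13) − (-60)·(+0.07)] / 2950 = +0.0003220
h(444008, 5404661) = 252.35 + (-0.002542)·(140) + (+0.0003220)·(-15) = 252.35 -0.356 -0.005 = 251.989 m.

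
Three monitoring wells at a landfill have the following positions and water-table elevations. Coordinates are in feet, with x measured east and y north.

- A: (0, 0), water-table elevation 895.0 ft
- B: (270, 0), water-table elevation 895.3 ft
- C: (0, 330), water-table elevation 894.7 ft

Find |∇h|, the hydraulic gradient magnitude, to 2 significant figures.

∂h/∂x = (895.3 − 895.0) / (270 − 0) = +0.001111
∂h/∂y = (894.7 − 895.0) / (330 − 0) = -0.0009091
|∇h| = √(0.001111² + -0.0009091²) = 0.001436

0.0014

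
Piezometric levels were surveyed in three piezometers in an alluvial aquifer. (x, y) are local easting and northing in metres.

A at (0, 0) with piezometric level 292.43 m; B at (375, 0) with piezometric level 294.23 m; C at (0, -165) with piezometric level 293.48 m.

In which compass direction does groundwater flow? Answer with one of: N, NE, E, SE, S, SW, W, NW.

NW

∂h/∂x = (294.23 − 292.43) / (375 − 0) = +0.004800
∂h/∂y = (293.48 − 292.43) / (-165 − 0) = -0.006364
Flow = −∇h = (-0.004800 east, +0.006364 north), which points northwest.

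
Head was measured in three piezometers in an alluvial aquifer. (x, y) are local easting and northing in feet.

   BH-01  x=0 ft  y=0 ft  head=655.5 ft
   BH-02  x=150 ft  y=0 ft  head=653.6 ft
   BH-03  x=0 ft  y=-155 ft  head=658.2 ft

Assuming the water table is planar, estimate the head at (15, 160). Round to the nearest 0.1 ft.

652.5 ft

∂h/∂x = (653.6 − 655.5) / (150 − 0) = -0.01267
∂h/∂y = (658.2 − 655.5) / (-155 − 0) = -0.01742
h(15, 160) = 655.5 + (-0.01267)·(15) + (-0.01742)·(160) = 655.5 -0.190 -2.787 = 652.523 ft.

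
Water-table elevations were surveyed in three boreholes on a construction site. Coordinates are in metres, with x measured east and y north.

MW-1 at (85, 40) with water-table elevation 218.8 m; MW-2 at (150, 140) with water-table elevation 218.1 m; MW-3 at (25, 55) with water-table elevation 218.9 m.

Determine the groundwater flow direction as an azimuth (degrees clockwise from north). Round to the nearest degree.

Three-point gradient (reference MW-1): Δ to MW-2 = (65, 100, -0.7), Δ to MW-3 = (-60, 15, +0.1).
∂h/∂x = -0.002939, ∂h/∂y = -0.005090 (det = 6975).
Flow direction (−∇h) has components (+0.002939 E, +0.005090 N).
Azimuth = atan2(E, N) = atan2(+0.002939, +0.005090) = 30.0° ≈ 030°.

030°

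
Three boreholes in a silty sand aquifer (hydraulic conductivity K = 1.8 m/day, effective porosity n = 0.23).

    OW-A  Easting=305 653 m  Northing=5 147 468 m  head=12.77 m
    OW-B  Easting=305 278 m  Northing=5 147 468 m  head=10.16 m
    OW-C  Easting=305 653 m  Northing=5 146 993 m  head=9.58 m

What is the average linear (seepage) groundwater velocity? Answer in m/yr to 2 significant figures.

∂h/∂x = (10.16 − 12.77) / (305278 − 305653) = +0.006960
∂h/∂y = (9.58 − 12.77) / (5146993 − 5147468) = +0.006716
|∇h| = √(0.006960² + 0.006716²) = 0.009672
Seepage velocity v = K·i/n = 1.8 × 0.009672 / 0.23 = 0.07569 m/day = 27.65 m/yr.

28 m/yr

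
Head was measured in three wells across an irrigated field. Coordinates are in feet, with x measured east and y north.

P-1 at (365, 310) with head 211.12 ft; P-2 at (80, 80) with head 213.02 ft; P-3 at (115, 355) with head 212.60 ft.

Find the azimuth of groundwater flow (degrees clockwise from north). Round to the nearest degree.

083°

With h = a·x + b·y + c and P-1 as origin, the differences give:
  (-285)·a + (-230)·b = +1.90
  (-250)·a + 45·b = +1.48
Eliminate b (×45 and ×(-230), subtract): -70325·a = 425.900 → a = ∂h/∂x = -0.006056
Back-substitute: b = ∂h/∂y = -0.0007565.
Flow direction (−∇h) has components (+0.006056 E, +0.0007565 N).
Azimuth = atan2(E, N) = atan2(+0.006056, +0.0007565) = 82.9° ≈ 083°.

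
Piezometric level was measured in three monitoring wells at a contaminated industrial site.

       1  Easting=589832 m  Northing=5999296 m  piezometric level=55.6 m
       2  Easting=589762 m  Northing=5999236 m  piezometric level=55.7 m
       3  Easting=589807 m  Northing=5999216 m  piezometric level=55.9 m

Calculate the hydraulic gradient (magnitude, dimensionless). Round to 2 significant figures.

With h = a·x + b·y + c and 1 as origin, the differences give:
  (-70)·a + (-60)·b = +0.1
  (-25)·a + (-80)·b = +0.3
Eliminate b (×(-80) and ×(-60), subtract): 4100·a = 10.00 → a = ∂h/∂x = +0.002439
Back-substitute: b = ∂h/∂y = -0.004512.
|∇h| = √(0.002439² + -0.004512²) = 0.005129

0.0051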